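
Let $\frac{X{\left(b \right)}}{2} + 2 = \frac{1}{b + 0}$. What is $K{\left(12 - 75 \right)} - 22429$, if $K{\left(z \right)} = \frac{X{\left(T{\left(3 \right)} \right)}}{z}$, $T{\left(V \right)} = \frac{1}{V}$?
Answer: $- \frac{1413029}{63} \approx -22429.0$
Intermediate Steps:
$X{\left(b \right)} = -4 + \frac{2}{b}$ ($X{\left(b \right)} = -4 + \frac{2}{b + 0} = -4 + \frac{2}{b}$)
$K{\left(z \right)} = \frac{2}{z}$ ($K{\left(z \right)} = \frac{-4 + \frac{2}{\frac{1}{3}}}{z} = \frac{-4 + 2 \frac{1}{\frac{1}{3}}}{z} = \frac{-4 + 2 \cdot 3}{z} = \frac{-4 + 6}{z} = \frac{2}{z}$)
$K{\left(12 - 75 \right)} - 22429 = \frac{2}{12 - 75} - 22429 = \frac{2}{-63} - 22429 = 2 \left(- \frac{1}{63}\right) - 22429 = - \frac{2}{63} - 22429 = - \frac{1413029}{63}$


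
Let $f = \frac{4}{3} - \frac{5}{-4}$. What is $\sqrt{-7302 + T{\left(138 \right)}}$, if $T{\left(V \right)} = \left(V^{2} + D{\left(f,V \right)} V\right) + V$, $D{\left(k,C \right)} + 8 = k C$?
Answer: $\sqrt{59973} \approx 244.89$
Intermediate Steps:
$f = \frac{31}{12}$ ($f = 4 \cdot \frac{1}{3} - - \frac{5}{4} = \frac{4}{3} + \frac{5}{4} = \frac{31}{12} \approx 2.5833$)
$D{\left(k,C \right)} = -8 + C k$ ($D{\left(k,C \right)} = -8 + k C = -8 + C k$)
$T{\left(V \right)} = V + V^{2} + V \left(-8 + \frac{31 V}{12}\right)$ ($T{\left(V \right)} = \left(V^{2} + \left(-8 + V \frac{31}{12}\right) V\right) + V = \left(V^{2} + \left(-8 + \frac{31 V}{12}\right) V\right) + V = \left(V^{2} + V \left(-8 + \frac{31 V}{12}\right)\right) + V = V + V^{2} + V \left(-8 + \frac{31 V}{12}\right)$)
$\sqrt{-7302 + T{\left(138 \right)}} = \sqrt{-7302 + \frac{1}{12} \cdot 138 \left(-84 + 43 \cdot 138\right)} = \sqrt{-7302 + \frac{1}{12} \cdot 138 \left(-84 + 5934\right)} = \sqrt{-7302 + \frac{1}{12} \cdot 138 \cdot 5850} = \sqrt{-7302 + 67275} = \sqrt{59973}$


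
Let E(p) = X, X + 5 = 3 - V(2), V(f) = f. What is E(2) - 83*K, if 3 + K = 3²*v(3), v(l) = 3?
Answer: -1996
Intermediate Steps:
X = -4 (X = -5 + (3 - 1*2) = -5 + (3 - 2) = -5 + 1 = -4)
K = 24 (K = -3 + 3²*3 = -3 + 9*3 = -3 + 27 = 24)
E(p) = -4
E(2) - 83*K = -4 - 83*24 = -4 - 1992 = -1996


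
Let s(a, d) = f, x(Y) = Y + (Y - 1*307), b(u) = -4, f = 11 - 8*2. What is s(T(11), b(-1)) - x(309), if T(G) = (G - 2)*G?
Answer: -316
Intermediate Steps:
f = -5 (f = 11 - 16 = -5)
T(G) = G*(-2 + G) (T(G) = (-2 + G)*G = G*(-2 + G))
x(Y) = -307 + 2*Y (x(Y) = Y + (Y - 307) = Y + (-307 + Y) = -307 + 2*Y)
s(a, d) = -5
s(T(11), b(-1)) - x(309) = -5 - (-307 + 2*309) = -5 - (-307 + 618) = -5 - 1*311 = -5 - 311 = -316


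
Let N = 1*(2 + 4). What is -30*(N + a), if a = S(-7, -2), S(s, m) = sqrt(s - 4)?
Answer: -180 - 30*I*sqrt(11) ≈ -180.0 - 99.499*I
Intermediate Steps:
N = 6 (N = 1*6 = 6)
S(s, m) = sqrt(-4 + s)
a = I*sqrt(11) (a = sqrt(-4 - 7) = sqrt(-11) = I*sqrt(11) ≈ 3.3166*I)
-30*(N + a) = -30*(6 + I*sqrt(11)) = -180 - 30*I*sqrt(11)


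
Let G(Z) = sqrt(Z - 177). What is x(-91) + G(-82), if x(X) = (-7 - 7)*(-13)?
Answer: 182 + I*sqrt(259) ≈ 182.0 + 16.093*I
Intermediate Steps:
G(Z) = sqrt(-177 + Z)
x(X) = 182 (x(X) = -14*(-13) = 182)
x(-91) + G(-82) = 182 + sqrt(-177 - 82) = 182 + sqrt(-259) = 182 + I*sqrt(259)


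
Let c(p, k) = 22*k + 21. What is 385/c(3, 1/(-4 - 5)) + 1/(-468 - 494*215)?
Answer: 716665783/34540610 ≈ 20.749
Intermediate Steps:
c(p, k) = 21 + 22*k
385/c(3, 1/(-4 - 5)) + 1/(-468 - 494*215) = 385/(21 + 22/(-4 - 5)) + 1/(-468 - 494*215) = 385/(21 + 22/(-9)) + (1/215)/(-962) = 385/(21 + 22*(-⅑)) - 1/962*1/215 = 385/(21 - 22/9) - 1/206830 = 385/(167/9) - 1/206830 = 385*(9/167) - 1/206830 = 3465/167 - 1/206830 = 716665783/34540610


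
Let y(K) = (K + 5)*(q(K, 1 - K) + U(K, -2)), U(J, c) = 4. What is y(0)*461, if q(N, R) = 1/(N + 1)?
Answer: 11525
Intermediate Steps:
q(N, R) = 1/(1 + N)
y(K) = (4 + 1/(1 + K))*(5 + K) (y(K) = (K + 5)*(1/(1 + K) + 4) = (5 + K)*(4 + 1/(1 + K)) = (4 + 1/(1 + K))*(5 + K))
y(0)*461 = ((25 + 4*0² + 25*0)/(1 + 0))*461 = ((25 + 4*0 + 0)/1)*461 = (1*(25 + 0 + 0))*461 = (1*25)*461 = 25*461 = 11525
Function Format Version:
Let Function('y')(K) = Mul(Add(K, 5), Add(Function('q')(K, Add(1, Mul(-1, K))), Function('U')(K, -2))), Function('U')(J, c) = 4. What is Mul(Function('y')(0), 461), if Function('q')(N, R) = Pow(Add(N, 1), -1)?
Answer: 11525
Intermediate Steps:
Function('q')(N, R) = Pow(Add(1, N), -1)
Function('y')(K) = Mul(Add(4, Pow(Add(1, K), -1)), Add(5, K)) (Function('y')(K) = Mul(Add(K, 5), Add(Pow(Add(1, K), -1), 4)) = Mul(Add(5, K), Add(4, Pow(Add(1, K), -1))) = Mul(Add(4, Pow(Add(1, K), -1)), Add(5, K)))
Mul(Function('y')(0), 461) = Mul(Mul(Pow(Add(1, 0), -1), Add(25, Mul(4, Pow(0, 2)), Mul(25, 0))), 461) = Mul(Mul(Pow(1, -1), Add(25, Mul(4, 0), 0)), 461) = Mul(Mul(1, Add(25, 0, 0)), 461) = Mul(Mul(1, 25), 461) = Mul(25, 461) = 11525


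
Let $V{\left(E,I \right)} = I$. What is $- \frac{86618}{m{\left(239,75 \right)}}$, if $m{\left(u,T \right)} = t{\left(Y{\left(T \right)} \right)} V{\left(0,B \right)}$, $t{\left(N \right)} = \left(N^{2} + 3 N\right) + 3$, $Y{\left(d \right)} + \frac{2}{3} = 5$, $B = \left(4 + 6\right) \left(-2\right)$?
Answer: $\frac{389781}{3130} \approx 124.53$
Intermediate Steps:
$B = -20$ ($B = 10 \left(-2\right) = -20$)
$Y{\left(d \right)} = \frac{13}{3}$ ($Y{\left(d \right)} = - \frac{2}{3} + 5 = \frac{13}{3}$)
$t{\left(N \right)} = 3 + N^{2} + 3 N$
$m{\left(u,T \right)} = - \frac{6260}{9}$ ($m{\left(u,T \right)} = \left(3 + \left(\frac{13}{3}\right)^{2} + 3 \cdot \frac{13}{3}\right) \left(-20\right) = \left(3 + \frac{169}{9} + 13\right) \left(-20\right) = \frac{313}{9} \left(-20\right) = - \frac{6260}{9}$)
$- \frac{86618}{m{\left(239,75 \right)}} = - \frac{86618}{- \frac{6260}{9}} = \left(-86618\right) \left(- \frac{9}{6260}\right) = \frac{389781}{3130}$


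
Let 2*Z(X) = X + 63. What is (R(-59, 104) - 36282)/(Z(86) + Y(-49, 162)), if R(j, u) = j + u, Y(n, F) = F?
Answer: -72474/473 ≈ -153.22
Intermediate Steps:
Z(X) = 63/2 + X/2 (Z(X) = (X + 63)/2 = (63 + X)/2 = 63/2 + X/2)
(R(-59, 104) - 36282)/(Z(86) + Y(-49, 162)) = ((-59 + 104) - 36282)/((63/2 + (1/2)*86) + 162) = (45 - 36282)/((63/2 + 43) + 162) = -36237/(149/2 + 162) = -36237/473/2 = -36237*2/473 = -72474/473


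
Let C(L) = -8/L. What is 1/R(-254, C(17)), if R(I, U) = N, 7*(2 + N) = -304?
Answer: -7/318 ≈ -0.022013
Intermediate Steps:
N = -318/7 (N = -2 + (1/7)*(-304) = -2 - 304/7 = -318/7 ≈ -45.429)
R(I, U) = -318/7
1/R(-254, C(17)) = 1/(-318/7) = -7/318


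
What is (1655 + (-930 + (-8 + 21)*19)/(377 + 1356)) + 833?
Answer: 4311021/1733 ≈ 2487.6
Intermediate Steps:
(1655 + (-930 + (-8 + 21)*19)/(377 + 1356)) + 833 = (1655 + (-930 + 13*19)/1733) + 833 = (1655 + (-930 + 247)*(1/1733)) + 833 = (1655 - 683*1/1733) + 833 = (1655 - 683/1733) + 833 = 2867432/1733 + 833 = 4311021/1733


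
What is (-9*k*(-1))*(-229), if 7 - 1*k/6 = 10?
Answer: 37098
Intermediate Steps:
k = -18 (k = 42 - 6*10 = 42 - 60 = -18)
(-9*k*(-1))*(-229) = (-9*(-18)*(-1))*(-229) = (162*(-1))*(-229) = -162*(-229) = 37098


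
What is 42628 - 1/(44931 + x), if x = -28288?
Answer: 709457803/16643 ≈ 42628.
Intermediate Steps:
42628 - 1/(44931 + x) = 42628 - 1/(44931 - 28288) = 42628 - 1/16643 = 709457803/16643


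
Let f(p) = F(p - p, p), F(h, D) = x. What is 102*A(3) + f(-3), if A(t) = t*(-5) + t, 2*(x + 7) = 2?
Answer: -1230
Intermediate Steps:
x = -6 (x = -7 + (1/2)*2 = -7 + 1 = -6)
F(h, D) = -6
f(p) = -6
A(t) = -4*t (A(t) = -5*t + t = -4*t)
102*A(3) + f(-3) = 102*(-4*3) - 6 = 102*(-12) - 6 = -1224 - 6 = -1230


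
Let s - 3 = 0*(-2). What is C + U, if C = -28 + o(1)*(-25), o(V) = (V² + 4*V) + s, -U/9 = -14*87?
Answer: 10734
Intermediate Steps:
U = 10962 (U = -(-126)*87 = -9*(-1218) = 10962)
s = 3 (s = 3 + 0*(-2) = 3 + 0 = 3)
o(V) = 3 + V² + 4*V (o(V) = (V² + 4*V) + 3 = 3 + V² + 4*V)
C = -228 (C = -28 + (3 + 1² + 4*1)*(-25) = -28 + (3 + 1 + 4)*(-25) = -28 + 8*(-25) = -28 - 200 = -228)
C + U = -228 + 10962 = 10734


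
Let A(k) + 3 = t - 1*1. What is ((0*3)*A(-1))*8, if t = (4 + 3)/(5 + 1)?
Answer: 0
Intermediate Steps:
t = 7/6 ≈ 1.1667
A(k) = -17/6 (A(k) = -3 + (7/6 - 1*1) = -3 + (7/6 - 1) = -3 + ⅙ = -17/6)
((0*3)*A(-1))*8 = ((0*3)*(-17/6))*8 = (0*(-17/6))*8 = 0*8 = 0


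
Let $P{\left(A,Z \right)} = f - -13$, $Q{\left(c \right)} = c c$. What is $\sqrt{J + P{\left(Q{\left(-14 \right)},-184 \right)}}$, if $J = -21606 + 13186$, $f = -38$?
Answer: $i \sqrt{8445} \approx 91.897 i$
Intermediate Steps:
$Q{\left(c \right)} = c^{2}$
$P{\left(A,Z \right)} = -25$ ($P{\left(A,Z \right)} = -38 - -13 = -38 + 13 = -25$)
$J = -8420$
$\sqrt{J + P{\left(Q{\left(-14 \right)},-184 \right)}} = \sqrt{-8420 - 25} = \sqrt{-8445} = i \sqrt{8445}$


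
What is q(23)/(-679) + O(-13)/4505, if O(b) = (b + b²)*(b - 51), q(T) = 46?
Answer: -6986366/3058895 ≈ -2.2840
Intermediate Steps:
O(b) = (-51 + b)*(b + b²) (O(b) = (b + b²)*(-51 + b) = (-51 + b)*(b + b²))
q(23)/(-679) + O(-13)/4505 = 46/(-679) - 13*(-51 + (-13)² - 50*(-13))/4505 = 46*(-1/679) - 13*(-51 + 169 + 650)*(1/4505) = -46/679 - 13*768*(1/4505) = -46/679 - 9984*1/4505 = -46/679 - 9984/4505 = -6986366/3058895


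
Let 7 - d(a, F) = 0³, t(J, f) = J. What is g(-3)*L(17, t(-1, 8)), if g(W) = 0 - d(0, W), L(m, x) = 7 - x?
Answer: -56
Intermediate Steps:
d(a, F) = 7 (d(a, F) = 7 - 1*0³ = 7 - 1*0 = 7 + 0 = 7)
g(W) = -7 (g(W) = 0 - 1*7 = 0 - 7 = -7)
g(-3)*L(17, t(-1, 8)) = -7*(7 - 1*(-1)) = -7*(7 + 1) = -7*8 = -56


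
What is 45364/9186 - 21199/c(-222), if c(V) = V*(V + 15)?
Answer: 314987207/70355574 ≈ 4.4771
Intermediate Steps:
c(V) = V*(15 + V)
45364/9186 - 21199/c(-222) = 45364/9186 - 21199*(-1/(222*(15 - 222))) = 45364*(1/9186) - 21199/((-222*(-207))) = 22682/4593 - 21199/45954 = 314987207/70355574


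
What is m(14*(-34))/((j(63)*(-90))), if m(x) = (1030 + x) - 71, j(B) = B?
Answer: -23/270 ≈ -0.085185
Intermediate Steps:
m(x) = 959 + x
m(14*(-34))/((j(63)*(-90))) = (959 + 14*(-34))/((63*(-90))) = (959 - 476)/(-5670) = 483*(-1/5670) = -23/270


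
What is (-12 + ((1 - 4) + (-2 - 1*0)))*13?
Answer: -221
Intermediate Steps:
(-12 + ((1 - 4) + (-2 - 1*0)))*13 = (-12 + (-3 + (-2 + 0)))*13 = (-12 + (-3 - 2))*13 = (-12 - 5)*13 = -17*13 = -221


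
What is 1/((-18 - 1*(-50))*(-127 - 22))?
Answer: -1/4768 ≈ -0.00020973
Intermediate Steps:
1/((-18 - 1*(-50))*(-127 - 22)) = 1/((-18 + 50)*(-149)) = 1/(32*(-149)) = 1/(-4768) = -1/4768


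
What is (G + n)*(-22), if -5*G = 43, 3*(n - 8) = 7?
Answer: -572/15 ≈ -38.133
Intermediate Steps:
n = 31/3 (n = 8 + (⅓)*7 = 8 + 7/3 = 31/3 ≈ 10.333)
G = -43/5 (G = -⅕*43 = -43/5 ≈ -8.6000)
(G + n)*(-22) = (-43/5 + 31/3)*(-22) = (26/15)*(-22) = -572/15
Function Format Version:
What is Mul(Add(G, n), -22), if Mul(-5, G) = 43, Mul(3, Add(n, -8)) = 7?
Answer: Rational(-572, 15) ≈ -38.133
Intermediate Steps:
n = Rational(31, 3) (n = Add(8, Mul(Rational(1, 3), 7)) = Add(8, Rational(7, 3)) = Rational(31, 3) ≈ 10.333)
G = Rational(-43, 5) (G = Mul(Rational(-1, 5), 43) = Rational(-43, 5) ≈ -8.6000)
Mul(Add(G, n), -22) = Mul(Add(Rational(-43, 5), Rational(31, 3)), -22) = Mul(Rational(26, 15), -22) = Rational(-572, 15)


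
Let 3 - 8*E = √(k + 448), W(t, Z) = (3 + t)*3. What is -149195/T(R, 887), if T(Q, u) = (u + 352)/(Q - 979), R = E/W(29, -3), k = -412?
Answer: 37391996875/317184 ≈ 1.1789e+5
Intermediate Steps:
W(t, Z) = 9 + 3*t
E = -3/8 (E = 3/8 - √(-412 + 448)/8 = 3/8 - √36/8 = 3/8 - ⅛*6 = 3/8 - ¾ = -3/8 ≈ -0.37500)
R = -1/256 (R = -3/(8*(9 + 3*29)) = -3/(8*(9 + 87)) = -3/8/96 = -3/8*1/96 = -1/256 ≈ -0.0039063)
T(Q, u) = (352 + u)/(-979 + Q)
-149195/T(R, 887) = -149195*(-979 - 1/256)/(352 + 887) = -149195/(1239/(-250625/256)) = -149195/((-256/250625*1239)) = -149195/(-317184/250625) = -149195*(-250625/317184) = 37391996875/317184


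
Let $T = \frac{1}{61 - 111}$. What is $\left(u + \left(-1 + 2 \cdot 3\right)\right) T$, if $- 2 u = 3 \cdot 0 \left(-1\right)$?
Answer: $- \frac{1}{10} \approx -0.1$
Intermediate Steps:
$T = - \frac{1}{50}$ ($T = \frac{1}{-50} = - \frac{1}{50} \approx -0.02$)
$u = 0$ ($u = - \frac{3 \cdot 0 \left(-1\right)}{2} = - \frac{0 \left(-1\right)}{2} = \left(- \frac{1}{2}\right) 0 = 0$)
$\left(u + \left(-1 + 2 \cdot 3\right)\right) T = \left(0 + \left(-1 + 2 \cdot 3\right)\right) \left(- \frac{1}{50}\right) = \left(0 + \left(-1 + 6\right)\right) \left(- \frac{1}{50}\right) = \left(0 + 5\right) \left(- \frac{1}{50}\right) = 5 \left(- \frac{1}{50}\right) = - \frac{1}{10}$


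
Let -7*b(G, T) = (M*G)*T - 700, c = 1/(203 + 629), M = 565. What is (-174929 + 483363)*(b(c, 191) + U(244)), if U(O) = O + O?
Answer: 73067948507/416 ≈ 1.7564e+8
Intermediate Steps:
U(O) = 2*O
c = 1/832 ≈ 0.0012019
b(G, T) = 100 - 565*G*T/7 (b(G, T) = -((565*G)*T - 700)/7 = -(565*G*T - 700)/7 = -(-700 + 565*G*T)/7 = 100 - 565*G*T/7)
(-174929 + 483363)*(b(c, 191) + U(244)) = (-174929 + 483363)*((100 - 565/7*1/832*191) + 2*244) = 308434*((100 - 107915/5824) + 488) = 308434*(474485/5824 + 488) = 308434*(3316597/5824) = 73067948507/416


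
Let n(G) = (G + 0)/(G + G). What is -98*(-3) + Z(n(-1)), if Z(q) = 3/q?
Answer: 300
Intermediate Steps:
n(G) = 1/2 (n(G) = G/((2*G)) = G*(1/(2*G)) = 1/2)
-98*(-3) + Z(n(-1)) = -98*(-3) + 3/(1/2) = 294 + 3*2 = 294 + 6 = 300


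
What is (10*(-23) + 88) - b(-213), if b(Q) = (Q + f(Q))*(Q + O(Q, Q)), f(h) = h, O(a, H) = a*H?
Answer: 19236314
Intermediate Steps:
O(a, H) = H*a
b(Q) = 2*Q*(Q + Q**2) (b(Q) = (Q + Q)*(Q + Q*Q) = (2*Q)*(Q + Q**2) = 2*Q*(Q + Q**2))
(10*(-23) + 88) - b(-213) = (10*(-23) + 88) - 2*(-213)**2*(1 - 213) = (-230 + 88) - 2*45369*(-212) = -142 - 1*(-19236456) = -142 + 19236456 = 19236314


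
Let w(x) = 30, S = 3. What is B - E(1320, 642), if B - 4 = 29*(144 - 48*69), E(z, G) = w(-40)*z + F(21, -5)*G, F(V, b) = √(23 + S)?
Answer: -131468 - 642*√26 ≈ -1.3474e+5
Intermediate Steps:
F(V, b) = √26 (F(V, b) = √(23 + 3) = √26)
E(z, G) = 30*z + G*√26 (E(z, G) = 30*z + √26*G = 30*z + G*√26)
B = -91868 (B = 4 + 29*(144 - 48*69) = 4 + 29*(144 - 3312) = 4 + 29*(-3168) = 4 - 91872 = -91868)
B - E(1320, 642) = -91868 - (30*1320 + 642*√26) = -91868 - (39600 + 642*√26) = -91868 + (-39600 - 642*√26) = -131468 - 642*√26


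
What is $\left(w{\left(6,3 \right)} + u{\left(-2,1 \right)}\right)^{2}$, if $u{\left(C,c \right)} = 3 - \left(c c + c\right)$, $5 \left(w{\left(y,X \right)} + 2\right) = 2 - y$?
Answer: $\frac{81}{25} \approx 3.24$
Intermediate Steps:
$w{\left(y,X \right)} = - \frac{8}{5} - \frac{y}{5}$ ($w{\left(y,X \right)} = -2 + \frac{2 - y}{5} = -2 - \left(- \frac{2}{5} + \frac{y}{5}\right) = - \frac{8}{5} - \frac{y}{5}$)
$u{\left(C,c \right)} = 3 - c - c^{2}$ ($u{\left(C,c \right)} = 3 - \left(c^{2} + c\right) = 3 - \left(c + c^{2}\right) = 3 - c - c^{2}$)
$\left(w{\left(6,3 \right)} + u{\left(-2,1 \right)}\right)^{2} = \left(\left(- \frac{8}{5} - \frac{6}{5}\right) - -1\right)^{2} = \left(- \frac{14}{5} - -1\right)^{2} = \left(- \frac{14}{5} + 1\right)^{2} = \left(- \frac{9}{5}\right)^{2} = \frac{81}{25}$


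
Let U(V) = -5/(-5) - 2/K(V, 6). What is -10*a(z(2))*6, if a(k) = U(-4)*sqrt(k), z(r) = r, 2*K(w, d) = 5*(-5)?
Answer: -348*sqrt(2)/5 ≈ -98.429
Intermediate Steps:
K(w, d) = -25/2 (K(w, d) = (5*(-5))/2 = (1/2)*(-25) = -25/2)
U(V) = 29/25 (U(V) = -5/(-5) - 2/(-25/2) = -5*(-1/5) - 2*(-2/25) = 1 + 4/25 = 29/25)
a(k) = 29*sqrt(k)/25
-10*a(z(2))*6 = -58*sqrt(2)/5*6 = -348*sqrt(2)/5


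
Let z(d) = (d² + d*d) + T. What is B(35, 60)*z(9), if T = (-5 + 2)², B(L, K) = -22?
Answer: -3762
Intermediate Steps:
T = 9 (T = (-3)² = 9)
z(d) = 9 + 2*d² (z(d) = (d² + d*d) + 9 = (d² + d²) + 9 = 2*d² + 9 = 9 + 2*d²)
B(35, 60)*z(9) = -22*(9 + 2*9²) = -22*(9 + 2*81) = -22*(9 + 162) = -22*171 = -3762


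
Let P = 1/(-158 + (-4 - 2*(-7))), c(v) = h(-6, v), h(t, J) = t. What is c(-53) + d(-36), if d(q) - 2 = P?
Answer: -593/148 ≈ -4.0068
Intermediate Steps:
c(v) = -6
P = -1/148 (P = 1/(-158 + (-4 + 14)) = 1/(-158 + 10) = 1/(-148) = -1/148 ≈ -0.0067568)
d(q) = 295/148 (d(q) = 2 - 1/148 = 295/148)
c(-53) + d(-36) = -6 + 295/148 = -593/148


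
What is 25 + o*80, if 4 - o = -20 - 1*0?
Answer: 1945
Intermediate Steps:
o = 24 (o = 4 - (-20 - 1*0) = 4 - (-20 + 0) = 4 - 1*(-20) = 4 + 20 = 24)
25 + o*80 = 25 + 24*80 = 25 + 1920 = 1945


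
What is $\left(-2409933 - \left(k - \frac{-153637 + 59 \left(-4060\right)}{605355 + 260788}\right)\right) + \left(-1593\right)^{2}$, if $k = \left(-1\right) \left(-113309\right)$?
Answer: $\frac{12478129024}{866143} \approx 14407.0$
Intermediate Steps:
$k = 113309$
$\left(-2409933 - \left(k - \frac{-153637 + 59 \left(-4060\right)}{605355 + 260788}\right)\right) + \left(-1593\right)^{2} = \left(-2409933 - \left(113309 - \frac{-153637 + 59 \left(-4060\right)}{605355 + 260788}\right)\right) + \left(-1593\right)^{2} = \left(-2409933 - \left(113309 - \frac{-153637 - 239540}{866143}\right)\right) + 2537649 = \left(-2409933 - \frac{98142190364}{866143}\right) + 2537649 = - \frac{2185488788783}{866143} + 2537649 = \frac{12478129024}{866143}$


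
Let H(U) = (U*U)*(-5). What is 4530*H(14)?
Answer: -4439400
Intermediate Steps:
H(U) = -5*U**2 (H(U) = U**2*(-5) = -5*U**2)
4530*H(14) = 4530*(-5*14**2) = 4530*(-5*196) = 4530*(-980) = -4439400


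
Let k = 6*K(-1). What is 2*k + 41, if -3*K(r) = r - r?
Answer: 41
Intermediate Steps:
K(r) = 0 (K(r) = -(r - r)/3 = -⅓*0 = 0)
k = 0 (k = 6*0 = 0)
2*k + 41 = 2*0 + 41 = 0 + 41 = 41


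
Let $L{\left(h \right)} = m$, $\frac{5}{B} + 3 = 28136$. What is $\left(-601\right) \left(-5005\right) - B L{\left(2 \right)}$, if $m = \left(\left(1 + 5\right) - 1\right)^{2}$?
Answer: $\frac{84624204540}{28133} \approx 3.008 \cdot 10^{6}$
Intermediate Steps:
$m = 25$ ($m = \left(6 - 1\right)^{2} = 5^{2} = 25$)
$B = \frac{5}{28133}$ ($B = \frac{5}{-3 + 28136} = \frac{5}{28133} \approx 0.00017773$)
$L{\left(h \right)} = 25$
$\left(-601\right) \left(-5005\right) - B L{\left(2 \right)} = \left(-601\right) \left(-5005\right) - \frac{5}{28133} \cdot 25 = 3008005 - \frac{125}{28133} = \frac{84624204540}{28133}$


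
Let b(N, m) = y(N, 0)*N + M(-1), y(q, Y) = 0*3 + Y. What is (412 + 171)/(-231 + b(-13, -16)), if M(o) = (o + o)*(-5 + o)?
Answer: -583/219 ≈ -2.6621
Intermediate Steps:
y(q, Y) = Y (y(q, Y) = 0 + Y = Y)
M(o) = 2*o*(-5 + o) (M(o) = (2*o)*(-5 + o) = 2*o*(-5 + o))
b(N, m) = 12 (b(N, m) = 0*N + 2*(-1)*(-5 - 1) = 0 + 2*(-1)*(-6) = 0 + 12 = 12)
(412 + 171)/(-231 + b(-13, -16)) = (412 + 171)/(-231 + 12) = 583/(-219) = 583*(-1/219) = -583/219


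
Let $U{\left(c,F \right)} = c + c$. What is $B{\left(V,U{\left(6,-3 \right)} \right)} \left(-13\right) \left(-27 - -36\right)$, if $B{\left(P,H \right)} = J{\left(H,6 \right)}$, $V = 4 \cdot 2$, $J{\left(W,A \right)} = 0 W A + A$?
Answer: $-702$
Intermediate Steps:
$J{\left(W,A \right)} = A$ ($J{\left(W,A \right)} = 0 A + A = 0 + A = A$)
$U{\left(c,F \right)} = 2 c$
$V = 8$
$B{\left(P,H \right)} = 6$
$B{\left(V,U{\left(6,-3 \right)} \right)} \left(-13\right) \left(-27 - -36\right) = 6 \left(-13\right) \left(-27 - -36\right) = - 78 \left(-27 + 36\right) = \left(-78\right) 9 = -702$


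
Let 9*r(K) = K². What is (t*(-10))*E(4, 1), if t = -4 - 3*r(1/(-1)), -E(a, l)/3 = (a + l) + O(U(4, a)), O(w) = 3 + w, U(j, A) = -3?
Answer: -650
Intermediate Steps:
r(K) = K²/9
E(a, l) = -3*a - 3*l (E(a, l) = -3*((a + l) + (3 - 3)) = -3*((a + l) + 0) = -3*(a + l) = -3*a - 3*l)
t = -13/3 (t = -4 - (1/(-1))²/3 = -4 - (1*(-1))²/3 = -4 - (-1)²/3 = -4 - 1/3 = -4 - 3*⅑ = -4 - ⅓ = -13/3 ≈ -4.3333)
(t*(-10))*E(4, 1) = (-13/3*(-10))*(-3*4 - 3*1) = 130*(-12 - 3)/3 = (130/3)*(-15) = -650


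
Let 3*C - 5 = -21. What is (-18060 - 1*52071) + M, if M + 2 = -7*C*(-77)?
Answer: -219023/3 ≈ -73008.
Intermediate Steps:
C = -16/3 (C = 5/3 + (⅓)*(-21) = 5/3 - 7 = -16/3 ≈ -5.3333)
M = -8630/3 (M = -2 - 7*(-16/3)*(-77) = -2 + (112/3)*(-77) = -2 - 8624/3 = -8630/3 ≈ -2876.7)
(-18060 - 1*52071) + M = (-18060 - 1*52071) - 8630/3 = (-18060 - 52071) - 8630/3 = -70131 - 8630/3 = -219023/3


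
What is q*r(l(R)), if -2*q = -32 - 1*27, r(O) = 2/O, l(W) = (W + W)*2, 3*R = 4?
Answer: 177/16 ≈ 11.063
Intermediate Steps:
R = 4/3 (R = (1/3)*4 = 4/3 ≈ 1.3333)
l(W) = 4*W (l(W) = (2*W)*2 = 4*W)
q = 59/2 (q = -(-32 - 1*27)/2 = -(-32 - 27)/2 = -1/2*(-59) = 59/2 ≈ 29.500)
q*r(l(R)) = 59*(2/((4*(4/3))))/2 = 59*(2/(16/3))/2 = 59*(2*(3/16))/2 = (59/2)*(3/8) = 177/16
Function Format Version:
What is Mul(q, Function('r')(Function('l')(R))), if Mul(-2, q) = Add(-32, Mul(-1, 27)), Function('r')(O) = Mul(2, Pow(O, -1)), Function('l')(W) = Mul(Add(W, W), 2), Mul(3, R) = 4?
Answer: Rational(177, 16) ≈ 11.063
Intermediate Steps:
R = Rational(4, 3) (R = Mul(Rational(1, 3), 4) = Rational(4, 3) ≈ 1.3333)
Function('l')(W) = Mul(4, W) (Function('l')(W) = Mul(Mul(2, W), 2) = Mul(4, W))
q = Rational(59, 2) (q = Mul(Rational(-1, 2), Add(-32, Mul(-1, 27))) = Mul(Rational(-1, 2), Add(-32, -27)) = Mul(Rational(-1, 2), -59) = Rational(59, 2) ≈ 29.500)
Mul(q, Function('r')(Function('l')(R))) = Mul(Rational(59, 2), Mul(2, Pow(Mul(4, Rational(4, 3)), -1))) = Mul(Rational(59, 2), Mul(2, Pow(Rational(16, 3), -1))) = Mul(Rational(59, 2), Mul(2, Rational(3, 16))) = Mul(Rational(59, 2), Rational(3, 8)) = Rational(177, 16)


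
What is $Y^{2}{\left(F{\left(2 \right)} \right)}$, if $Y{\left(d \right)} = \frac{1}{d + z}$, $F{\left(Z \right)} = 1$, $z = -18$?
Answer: $\frac{1}{289} \approx 0.0034602$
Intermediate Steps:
$Y{\left(d \right)} = \frac{1}{-18 + d}$ ($Y{\left(d \right)} = \frac{1}{d - 18} = \frac{1}{-18 + d}$)
$Y^{2}{\left(F{\left(2 \right)} \right)} = \left(\frac{1}{-18 + 1}\right)^{2} = \left(\frac{1}{-17}\right)^{2} = \left(- \frac{1}{17}\right)^{2} = \frac{1}{289}$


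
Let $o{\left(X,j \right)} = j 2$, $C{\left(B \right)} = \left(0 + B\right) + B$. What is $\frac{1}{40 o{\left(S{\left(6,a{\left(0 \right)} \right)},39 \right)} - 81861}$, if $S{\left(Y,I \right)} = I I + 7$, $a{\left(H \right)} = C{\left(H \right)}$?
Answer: $- \frac{1}{78741} \approx -1.27 \cdot 10^{-5}$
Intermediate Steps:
$C{\left(B \right)} = 2 B$ ($C{\left(B \right)} = B + B = 2 B$)
$a{\left(H \right)} = 2 H$
$S{\left(Y,I \right)} = 7 + I^{2}$ ($S{\left(Y,I \right)} = I^{2} + 7 = 7 + I^{2}$)
$o{\left(X,j \right)} = 2 j$
$\frac{1}{40 o{\left(S{\left(6,a{\left(0 \right)} \right)},39 \right)} - 81861} = \frac{1}{40 \cdot 2 \cdot 39 - 81861} = \frac{1}{40 \cdot 78 - 81861} = \frac{1}{3120 - 81861} = \frac{1}{-78741} = - \frac{1}{78741}$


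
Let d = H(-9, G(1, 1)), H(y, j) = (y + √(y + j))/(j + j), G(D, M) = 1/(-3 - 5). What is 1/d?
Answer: 18/721 + I*√146/1442 ≈ 0.024965 + 0.0083794*I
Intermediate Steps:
G(D, M) = -⅛ (G(D, M) = 1/(-8) = -⅛)
H(y, j) = (y + √(j + y))/(2*j) (H(y, j) = (y + √(j + y))/((2*j)) = (y + √(j + y))*(1/(2*j)) = (y + √(j + y))/(2*j))
d = 36 - I*√146 (d = (-9 + √(-⅛ - 9))/(2*(-⅛)) = (½)*(-8)*(-9 + √(-73/8)) = (½)*(-8)*(-9 + I*√146/4) = 36 - I*√146 ≈ 36.0 - 12.083*I)
1/d = 1/(36 - I*√146)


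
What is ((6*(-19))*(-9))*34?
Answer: 34884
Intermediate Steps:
((6*(-19))*(-9))*34 = -114*(-9)*34 = 1026*34 = 34884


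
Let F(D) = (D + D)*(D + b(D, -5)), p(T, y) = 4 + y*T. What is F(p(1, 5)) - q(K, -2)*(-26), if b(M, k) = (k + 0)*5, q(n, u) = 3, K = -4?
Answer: -210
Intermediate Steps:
b(M, k) = 5*k (b(M, k) = k*5 = 5*k)
p(T, y) = 4 + T*y
F(D) = 2*D*(-25 + D) (F(D) = (D + D)*(D + 5*(-5)) = (2*D)*(D - 25) = (2*D)*(-25 + D) = 2*D*(-25 + D))
F(p(1, 5)) - q(K, -2)*(-26) = 2*(4 + 1*5)*(-25 + (4 + 1*5)) - 3*(-26) = 2*(4 + 5)*(-25 + (4 + 5)) - 1*(-78) = 2*9*(-25 + 9) + 78 = 2*9*(-16) + 78 = -288 + 78 = -210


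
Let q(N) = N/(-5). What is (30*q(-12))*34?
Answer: 2448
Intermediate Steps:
q(N) = -N/5 (q(N) = N*(-⅕) = -N/5)
(30*q(-12))*34 = (30*(-⅕*(-12)))*34 = (30*(12/5))*34 = 72*34 = 2448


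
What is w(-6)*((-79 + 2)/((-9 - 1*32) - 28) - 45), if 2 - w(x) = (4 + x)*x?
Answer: 30280/69 ≈ 438.84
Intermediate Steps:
w(x) = 2 - x*(4 + x) (w(x) = 2 - (4 + x)*x = 2 - x*(4 + x))
w(-6)*((-79 + 2)/((-9 - 1*32) - 28) - 45) = (2 - 1*(-6)² - 4*(-6))*((-79 + 2)/((-9 - 1*32) - 28) - 45) = (2 - 1*36 + 24)*(-77/((-9 - 32) - 28) - 45) = (2 - 36 + 24)*(-77/(-41 - 28) - 45) = -10*(-77/(-69) - 45) = -10*(-77*(-1/69) - 45) = -10*(77/69 - 45) = -10*(-3028/69) = 30280/69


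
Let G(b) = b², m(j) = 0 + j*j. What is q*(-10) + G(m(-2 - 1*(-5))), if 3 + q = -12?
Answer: 231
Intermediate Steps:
q = -15 (q = -3 - 12 = -15)
m(j) = j² (m(j) = 0 + j² = j²)
q*(-10) + G(m(-2 - 1*(-5))) = -15*(-10) + ((-2 - 1*(-5))²)² = 150 + ((-2 + 5)²)² = 150 + (3²)² = 150 + 9² = 150 + 81 = 231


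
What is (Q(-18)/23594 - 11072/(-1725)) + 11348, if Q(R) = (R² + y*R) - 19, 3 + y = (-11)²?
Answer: 462117723193/40699650 ≈ 11354.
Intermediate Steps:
y = 118 (y = -3 + (-11)² = -3 + 121 = 118)
Q(R) = -19 + R² + 118*R (Q(R) = (R² + 118*R) - 19 = -19 + R² + 118*R)
(Q(-18)/23594 - 11072/(-1725)) + 11348 = ((-19 + (-18)² + 118*(-18))/23594 - 11072/(-1725)) + 11348 = ((-19 + 324 - 2124)*(1/23594) - 11072*(-1/1725)) + 11348 = (-1819*1/23594 + 11072/1725) + 11348 = (-1819/23594 + 11072/1725) + 11348 = 258094993/40699650 + 11348 = 462117723193/40699650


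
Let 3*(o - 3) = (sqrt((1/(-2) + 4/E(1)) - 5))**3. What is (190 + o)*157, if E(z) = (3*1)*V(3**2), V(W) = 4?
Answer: 30301 - 4867*I*sqrt(186)/108 ≈ 30301.0 - 614.6*I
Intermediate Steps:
E(z) = 12 (E(z) = (3*1)*4 = 3*4 = 12)
o = 3 - 31*I*sqrt(186)/108 (o = 3 + (sqrt((1/(-2) + 4/12) - 5))**3/3 = 3 + (sqrt((1*(-1/2) + 4*(1/12)) - 5))**3/3 = 3 + (sqrt((-1/2 + 1/3) - 5))**3/3 = 3 + (sqrt(-1/6 - 5))**3/3 = 3 + (sqrt(-31/6))**3/3 = 3 + (I*sqrt(186)/6)**3/3 = 3 + (-31*I*sqrt(186)/36)/3 = 3 - 31*I*sqrt(186)/108 ≈ 3.0 - 3.9147*I)
(190 + o)*157 = (190 + (3 - 31*I*sqrt(186)/108))*157 = (193 - 31*I*sqrt(186)/108)*157 = 30301 - 4867*I*sqrt(186)/108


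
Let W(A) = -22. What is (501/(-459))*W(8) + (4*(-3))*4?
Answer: -3670/153 ≈ -23.987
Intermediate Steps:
(501/(-459))*W(8) + (4*(-3))*4 = (501/(-459))*(-22) + (4*(-3))*4 = (501*(-1/459))*(-22) - 12*4 = -167/153*(-22) - 48 = 3674/153 - 48 = -3670/153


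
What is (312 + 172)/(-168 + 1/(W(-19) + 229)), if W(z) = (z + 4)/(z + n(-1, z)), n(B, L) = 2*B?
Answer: -778272/270137 ≈ -2.8810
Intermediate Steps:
W(z) = (4 + z)/(-2 + z) (W(z) = (z + 4)/(z + 2*(-1)) = (4 + z)/(z - 2) = (4 + z)/(-2 + z))
(312 + 172)/(-168 + 1/(W(-19) + 229)) = (312 + 172)/(-168 + 1/((4 - 19)/(-2 - 19) + 229)) = 484/(-168 + 1/(-15/(-21) + 229)) = 484/(-168 + 1/(-1/21*(-15) + 229)) = 484/(-168 + 1/(5/7 + 229)) = 484/(-168 + 1/(1608/7)) = 484/(-168 + 7/1608) = 484/(-270137/1608) = 484*(-1608/270137) = -778272/270137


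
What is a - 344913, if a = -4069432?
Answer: -4414345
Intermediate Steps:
a - 344913 = -4069432 - 344913 = -4414345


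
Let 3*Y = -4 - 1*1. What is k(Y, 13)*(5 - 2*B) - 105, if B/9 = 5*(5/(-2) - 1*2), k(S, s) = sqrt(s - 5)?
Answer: -105 + 820*sqrt(2) ≈ 1054.7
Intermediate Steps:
Y = -5/3 (Y = (-4 - 1*1)/3 = (-4 - 1)/3 = (1/3)*(-5) = -5/3 ≈ -1.6667)
k(S, s) = sqrt(-5 + s)
B = -405/2 (B = 9*(5*(5/(-2) - 1*2)) = 9*(5*(5*(-1/2) - 2)) = 9*(5*(-5/2 - 2)) = 9*(5*(-9/2)) = 9*(-45/2) = -405/2 ≈ -202.50)
k(Y, 13)*(5 - 2*B) - 105 = sqrt(-5 + 13)*(5 - 2*(-405/2)) - 105 = sqrt(8)*(5 + 405) - 105 = (2*sqrt(2))*410 - 105 = 820*sqrt(2) - 105 = -105 + 820*sqrt(2)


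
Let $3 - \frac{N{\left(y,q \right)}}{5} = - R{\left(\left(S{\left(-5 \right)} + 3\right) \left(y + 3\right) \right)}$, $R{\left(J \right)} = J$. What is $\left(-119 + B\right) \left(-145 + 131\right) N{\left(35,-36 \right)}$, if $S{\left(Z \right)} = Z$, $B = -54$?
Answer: $-884030$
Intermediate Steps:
$N{\left(y,q \right)} = -15 - 10 y$ ($N{\left(y,q \right)} = 15 - 5 \left(- \left(-5 + 3\right) \left(y + 3\right)\right) = 15 - 5 \left(- \left(-2\right) \left(3 + y\right)\right) = 15 - 5 \left(- (-6 - 2 y)\right) = 15 - 5 \left(6 + 2 y\right) = 15 - \left(30 + 10 y\right) = -15 - 10 y$)
$\left(-119 + B\right) \left(-145 + 131\right) N{\left(35,-36 \right)} = \left(-119 - 54\right) \left(-145 + 131\right) \left(-15 - 350\right) = \left(-173\right) \left(-14\right) \left(-15 - 350\right) = 2422 \left(-365\right) = -884030$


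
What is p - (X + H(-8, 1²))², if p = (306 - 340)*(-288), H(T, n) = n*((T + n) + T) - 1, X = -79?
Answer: 767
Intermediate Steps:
H(T, n) = -1 + n*(n + 2*T) (H(T, n) = n*(n + 2*T) - 1 = -1 + n*(n + 2*T))
p = 9792 (p = -34*(-288) = 9792)
p - (X + H(-8, 1²))² = 9792 - (-79 + (-1 + (1²)² + 2*(-8)*1²))² = 9792 - (-79 + (-1 + 1² + 2*(-8)*1))² = 9792 - (-79 + (-1 + 1 - 16))² = 9792 - (-79 - 16)² = 9792 - 1*(-95)² = 9792 - 1*9025 = 9792 - 9025 = 767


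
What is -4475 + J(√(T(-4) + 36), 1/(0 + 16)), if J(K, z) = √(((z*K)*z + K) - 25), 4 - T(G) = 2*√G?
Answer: -4475 + √(-6400 + 514*√(10 - I))/16 ≈ -4475.0 - 4.3179*I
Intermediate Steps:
T(G) = 4 - 2*√G
J(K, z) = √(-25 + K + K*z²) (J(K, z) = √(((K*z)*z + K) - 25) = √((K*z² + K) - 25) = √((K + K*z²) - 25) = √(-25 + K + K*z²))
-4475 + J(√(T(-4) + 36), 1/(0 + 16)) = -4475 + √(-25 + √((4 - 4*I) + 36) + √((4 - 4*I) + 36)*(1/(0 + 16))²) = -4475 + √(-25 + √((4 - 4*I) + 36) + √((4 - 4*I) + 36)*(1/16)²) = -4475 + √(-25 + √(40 - 4*I) + √(40 - 4*I)*(1/256)) = -4475 + √(-25 + √(40 - 4*I) + √(40 - 4*I)/256) = -4475 + √(-25 + 257*√(40 - 4*I)/256)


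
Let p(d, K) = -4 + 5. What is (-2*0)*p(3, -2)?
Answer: 0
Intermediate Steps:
p(d, K) = 1
(-2*0)*p(3, -2) = -2*0*1 = 0*1 = 0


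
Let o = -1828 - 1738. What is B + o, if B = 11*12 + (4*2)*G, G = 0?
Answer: -3434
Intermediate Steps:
o = -3566
B = 132 (B = 11*12 + (4*2)*0 = 132 + 8*0 = 132 + 0 = 132)
B + o = 132 - 3566 = -3434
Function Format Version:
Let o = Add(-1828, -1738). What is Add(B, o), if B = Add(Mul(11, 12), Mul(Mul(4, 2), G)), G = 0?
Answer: -3434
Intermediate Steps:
o = -3566
B = 132 (B = Add(Mul(11, 12), Mul(Mul(4, 2), 0)) = Add(132, Mul(8, 0)) = Add(132, 0) = 132)
Add(B, o) = Add(132, -3566) = -3434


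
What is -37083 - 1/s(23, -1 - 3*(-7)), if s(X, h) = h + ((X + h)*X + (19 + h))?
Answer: -38862985/1048 ≈ -37083.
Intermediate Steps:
s(X, h) = 19 + 2*h + X*(X + h) (s(X, h) = h + (X*(X + h) + (19 + h)) = h + (19 + h + X*(X + h)) = 19 + 2*h + X*(X + h))
-37083 - 1/s(23, -1 - 3*(-7)) = -37083 - 1/(19 + 23² + 2*(-1 - 3*(-7)) + 23*(-1 - 3*(-7))) = -37083 - 1/(19 + 529 + 2*(-1 + 21) + 23*(-1 + 21)) = -37083 - 1/(19 + 529 + 2*20 + 23*20) = -37083 - 1/(19 + 529 + 40 + 460) = -37083 - 1/1048 = -38862985/1048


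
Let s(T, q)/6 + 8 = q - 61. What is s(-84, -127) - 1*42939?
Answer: -44115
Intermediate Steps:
s(T, q) = -414 + 6*q (s(T, q) = -48 + 6*(q - 61) = -48 + 6*(-61 + q) = -48 + (-366 + 6*q) = -414 + 6*q)
s(-84, -127) - 1*42939 = (-414 + 6*(-127)) - 1*42939 = (-414 - 762) - 42939 = -1176 - 42939 = -44115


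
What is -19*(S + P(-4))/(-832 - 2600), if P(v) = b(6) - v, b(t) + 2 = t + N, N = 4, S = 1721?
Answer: 32927/3432 ≈ 9.5941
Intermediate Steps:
b(t) = 2 + t (b(t) = -2 + (t + 4) = -2 + (4 + t) = 2 + t)
P(v) = 8 - v (P(v) = (2 + 6) - v = 8 - v)
-19*(S + P(-4))/(-832 - 2600) = -19*(1721 + (8 - 1*(-4)))/(-832 - 2600) = -19*(1721 + (8 + 4))/(-3432) = -19*(1721 + 12)*(-1)/3432 = -32927*(-1)/3432 = -19*(-1733/3432) = 32927/3432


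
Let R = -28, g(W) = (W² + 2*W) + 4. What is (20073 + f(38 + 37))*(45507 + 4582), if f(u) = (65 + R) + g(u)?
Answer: 1296754121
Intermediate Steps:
g(W) = 4 + W² + 2*W
f(u) = 41 + u² + 2*u (f(u) = (65 - 28) + (4 + u² + 2*u) = 37 + (4 + u² + 2*u) = 41 + u² + 2*u)
(20073 + f(38 + 37))*(45507 + 4582) = (20073 + (41 + (38 + 37)² + 2*(38 + 37)))*(45507 + 4582) = (20073 + (41 + 75² + 2*75))*50089 = (20073 + (41 + 5625 + 150))*50089 = (20073 + 5816)*50089 = 25889*50089 = 1296754121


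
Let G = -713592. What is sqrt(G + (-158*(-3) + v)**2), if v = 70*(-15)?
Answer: 6*I*sqrt(10606) ≈ 617.91*I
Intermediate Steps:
v = -1050
sqrt(G + (-158*(-3) + v)**2) = sqrt(-713592 + (-158*(-3) - 1050)**2) = sqrt(-713592 + (474 - 1050)**2) = sqrt(-713592 + (-576)**2) = sqrt(-713592 + 331776) = sqrt(-381816) = 6*I*sqrt(10606)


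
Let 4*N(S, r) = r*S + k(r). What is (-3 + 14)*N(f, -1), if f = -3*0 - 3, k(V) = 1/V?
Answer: 11/2 ≈ 5.5000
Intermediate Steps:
f = -3 (f = 0 - 3 = -3)
N(S, r) = 1/(4*r) + S*r/4 (N(S, r) = (r*S + 1/r)/4 = (S*r + 1/r)/4 = (1/r + S*r)/4 = 1/(4*r) + S*r/4)
(-3 + 14)*N(f, -1) = (-3 + 14)*((1/4)*(1 - 3*(-1)**2)/(-1)) = 11*((1/4)*(-1)*(1 - 3*1)) = 11*((1/4)*(-1)*(1 - 3)) = 11*((1/4)*(-1)*(-2)) = 11*(1/2) = 11/2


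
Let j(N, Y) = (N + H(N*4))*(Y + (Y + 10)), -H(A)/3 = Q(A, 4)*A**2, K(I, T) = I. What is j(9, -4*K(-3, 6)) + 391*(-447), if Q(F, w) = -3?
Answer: 222105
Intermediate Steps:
H(A) = 9*A**2 (H(A) = -(-9)*A**2 = 9*A**2)
j(N, Y) = (10 + 2*Y)*(N + 144*N**2) (j(N, Y) = (N + 9*(N*4)**2)*(Y + (Y + 10)) = (N + 9*(4*N)**2)*(Y + (10 + Y)) = (N + 9*(16*N**2))*(10 + 2*Y) = (N + 144*N**2)*(10 + 2*Y) = (10 + 2*Y)*(N + 144*N**2))
j(9, -4*K(-3, 6)) + 391*(-447) = 2*9*(5 - 4*(-3) + 720*9 + 144*9*(-4*(-3))) + 391*(-447) = 2*9*(5 + 12 + 6480 + 144*9*12) - 174777 = 2*9*(5 + 12 + 6480 + 15552) - 174777 = 2*9*22049 - 174777 = 396882 - 174777 = 222105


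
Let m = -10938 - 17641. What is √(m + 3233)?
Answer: I*√25346 ≈ 159.2*I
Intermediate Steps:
m = -28579
√(m + 3233) = √(-28579 + 3233) = √(-25346) = I*√25346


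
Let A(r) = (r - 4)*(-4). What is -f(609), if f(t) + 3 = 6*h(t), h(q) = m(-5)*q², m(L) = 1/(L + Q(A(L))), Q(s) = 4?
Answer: 2225289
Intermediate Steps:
A(r) = 16 - 4*r (A(r) = (-4 + r)*(-4) = 16 - 4*r)
m(L) = 1/(4 + L) (m(L) = 1/(L + 4) = 1/(4 + L))
h(q) = -q² (h(q) = q²/(4 - 5) = q²/(-1) = -q²)
f(t) = -3 - 6*t² (f(t) = -3 + 6*(-t²) = -3 - 6*t²)
-f(609) = -(-3 - 6*609²) = -(-3 - 6*370881) = -(-3 - 2225286) = -1*(-2225289) = 2225289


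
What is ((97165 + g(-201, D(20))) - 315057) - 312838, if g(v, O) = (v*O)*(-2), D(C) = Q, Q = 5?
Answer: -528720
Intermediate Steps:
D(C) = 5
g(v, O) = -2*O*v (g(v, O) = (O*v)*(-2) = -2*O*v)
((97165 + g(-201, D(20))) - 315057) - 312838 = ((97165 - 2*5*(-201)) - 315057) - 312838 = ((97165 + 2010) - 315057) - 312838 = (99175 - 315057) - 312838 = -215882 - 312838 = -528720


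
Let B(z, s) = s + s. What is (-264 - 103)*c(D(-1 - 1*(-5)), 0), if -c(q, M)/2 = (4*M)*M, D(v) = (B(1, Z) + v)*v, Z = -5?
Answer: 0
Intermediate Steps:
B(z, s) = 2*s
D(v) = v*(-10 + v) (D(v) = (2*(-5) + v)*v = (-10 + v)*v = v*(-10 + v))
c(q, M) = -8*M² (c(q, M) = -2*4*M*M = -8*M²)
(-264 - 103)*c(D(-1 - 1*(-5)), 0) = (-264 - 103)*(-8*0²) = -(-2936)*0 = -367*0 = 0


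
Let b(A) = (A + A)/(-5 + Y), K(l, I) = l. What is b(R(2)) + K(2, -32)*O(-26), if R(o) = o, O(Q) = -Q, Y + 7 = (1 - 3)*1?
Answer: 362/7 ≈ 51.714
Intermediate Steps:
Y = -9 (Y = -7 + (1 - 3)*1 = -7 - 2*1 = -7 - 2 = -9)
b(A) = -A/7 (b(A) = (A + A)/(-5 - 9) = (2*A)/(-14) = (2*A)*(-1/14) = -A/7)
b(R(2)) + K(2, -32)*O(-26) = -1/7*2 + 2*(-1*(-26)) = -2/7 + 2*26 = -2/7 + 52 = 362/7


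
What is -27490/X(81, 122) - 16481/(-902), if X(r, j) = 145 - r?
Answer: -5935299/14432 ≈ -411.26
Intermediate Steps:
-27490/X(81, 122) - 16481/(-902) = -27490/(145 - 1*81) - 16481/(-902) = -27490/(145 - 81) - 16481*(-1/902) = -27490/64 + 16481/902 = -27490*1/64 + 16481/902 = -13745/32 + 16481/902 = -5935299/14432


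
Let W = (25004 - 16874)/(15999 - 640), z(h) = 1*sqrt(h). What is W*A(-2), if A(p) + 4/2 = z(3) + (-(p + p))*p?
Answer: -81300/15359 + 8130*sqrt(3)/15359 ≈ -4.3765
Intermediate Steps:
z(h) = sqrt(h)
W = 8130/15359 ≈ 0.52933
A(p) = -2 + sqrt(3) - 2*p**2 (A(p) = -2 + (sqrt(3) + (-(p + p))*p) = -2 + (sqrt(3) + (-2*p)*p) = -2 + (sqrt(3) - 2*p**2) = -2 + sqrt(3) - 2*p**2)
W*A(-2) = 8130*(-2 + sqrt(3) - 2*(-2)**2)/15359 = 8130*(-2 + sqrt(3) - 2*4)/15359 = 8130*(-2 + sqrt(3) - 8)/15359 = 8130*(-10 + sqrt(3))/15359 = -81300/15359 + 8130*sqrt(3)/15359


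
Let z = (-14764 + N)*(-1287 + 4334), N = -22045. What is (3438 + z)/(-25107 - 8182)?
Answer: 112153585/33289 ≈ 3369.1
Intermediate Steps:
z = -112157023 (z = (-14764 - 22045)*(-1287 + 4334) = -36809*3047 = -112157023)
(3438 + z)/(-25107 - 8182) = (3438 - 112157023)/(-25107 - 8182) = -112153585/(-33289) = -112153585*(-1/33289) = 112153585/33289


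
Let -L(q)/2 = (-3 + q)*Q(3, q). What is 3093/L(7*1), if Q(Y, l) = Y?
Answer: -1031/8 ≈ -128.88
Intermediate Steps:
L(q) = 18 - 6*q (L(q) = -2*(-3 + q)*3 = -2*(-9 + 3*q) = 18 - 6*q)
3093/L(7*1) = 3093/(18 - 42) = 3093/(-24) = 3093*(-1/24) = -1031/8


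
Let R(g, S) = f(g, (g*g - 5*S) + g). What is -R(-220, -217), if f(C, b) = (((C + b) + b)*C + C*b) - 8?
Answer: 32466508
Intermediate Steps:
f(C, b) = -8 + C*b + C*(C + 2*b) (f(C, b) = ((C + 2*b)*C + C*b) - 8 = (C*(C + 2*b) + C*b) - 8 = (C*b + C*(C + 2*b)) - 8 = -8 + C*b + C*(C + 2*b))
R(g, S) = -8 + g² + 3*g*(g + g² - 5*S) (R(g, S) = -8 + g² + 3*g*((g*g - 5*S) + g) = -8 + g² + 3*g*((g² - 5*S) + g) = -8 + g² + 3*g*(g + g² - 5*S))
-R(-220, -217) = -(-8 + (-220)² + 3*(-220)*(-220 + (-220)² - 5*(-217))) = -(-8 + 48400 + 3*(-220)*(-220 + 48400 + 1085)) = -(-8 + 48400 + 3*(-220)*49265) = -(-8 + 48400 - 32514900) = -1*(-32466508) = 32466508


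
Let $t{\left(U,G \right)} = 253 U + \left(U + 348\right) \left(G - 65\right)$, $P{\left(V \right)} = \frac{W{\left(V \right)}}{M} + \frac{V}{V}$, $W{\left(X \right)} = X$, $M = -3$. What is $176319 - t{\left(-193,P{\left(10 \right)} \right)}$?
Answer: $\frac{706754}{3} \approx 2.3558 \cdot 10^{5}$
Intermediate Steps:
$P{\left(V \right)} = 1 - \frac{V}{3}$ ($P{\left(V \right)} = \frac{V}{-3} + \frac{V}{V} = V \left(- \frac{1}{3}\right) + 1 = - \frac{V}{3} + 1 = 1 - \frac{V}{3}$)
$t{\left(U,G \right)} = 253 U + \left(-65 + G\right) \left(348 + U\right)$ ($t{\left(U,G \right)} = 253 U + \left(348 + U\right) \left(-65 + G\right) = 253 U + \left(-65 + G\right) \left(348 + U\right)$)
$176319 - t{\left(-193,P{\left(10 \right)} \right)} = 176319 - \left(-22620 + 188 \left(-193\right) + 348 \left(1 - \frac{10}{3}\right) + \left(1 - \frac{10}{3}\right) \left(-193\right)\right) = 176319 - \left(-22620 - 36284 + 348 \left(1 - \frac{10}{3}\right) + \left(1 - \frac{10}{3}\right) \left(-193\right)\right) = 176319 - \left(-22620 - 36284 + 348 \left(- \frac{7}{3}\right) - - \frac{1351}{3}\right) = 176319 - \left(-22620 - 36284 - 812 + \frac{1351}{3}\right) = 176319 - - \frac{177797}{3} = 176319 + \frac{177797}{3} = \frac{706754}{3}$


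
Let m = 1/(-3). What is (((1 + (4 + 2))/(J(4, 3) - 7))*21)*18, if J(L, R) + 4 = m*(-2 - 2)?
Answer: -7938/29 ≈ -273.72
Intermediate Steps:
m = -1/3 ≈ -0.33333
J(L, R) = -8/3 (J(L, R) = -4 - (-2 - 2)/3 = -4 - 1/3*(-4) = -4 + 4/3 = -8/3)
(((1 + (4 + 2))/(J(4, 3) - 7))*21)*18 = (((1 + (4 + 2))/(-8/3 - 7))*21)*18 = (((1 + 6)/(-29/3))*21)*18 = ((7*(-3/29))*21)*18 = -21/29*21*18 = -441/29*18 = -7938/29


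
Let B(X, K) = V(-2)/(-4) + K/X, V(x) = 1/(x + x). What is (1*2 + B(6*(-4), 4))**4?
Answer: 68574961/5308416 ≈ 12.918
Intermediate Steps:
V(x) = 1/(2*x)
B(X, K) = 1/16 + K/X (B(X, K) = ((1/2)/(-2))/(-4) + K/X = ((1/2)*(-1/2))*(-1/4) + K/X = -1/4*(-1/4) + K/X = 1/16 + K/X)
(1*2 + B(6*(-4), 4))**4 = (1*2 + (4 + (6*(-4))/16)/((6*(-4))))**4 = (2 + (4 + (1/16)*(-24))/(-24))**4 = (2 - (4 - 3/2)/24)**4 = (2 - 1/24*5/2)**4 = (2 - 5/48)**4 = (91/48)**4 = 68574961/5308416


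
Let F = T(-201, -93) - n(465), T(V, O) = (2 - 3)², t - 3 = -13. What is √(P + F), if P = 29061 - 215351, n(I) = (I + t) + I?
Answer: 3*I*√20801 ≈ 432.68*I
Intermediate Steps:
t = -10 (t = 3 - 13 = -10)
n(I) = -10 + 2*I (n(I) = (I - 10) + I = (-10 + I) + I = -10 + 2*I)
T(V, O) = 1 (T(V, O) = (-1)² = 1)
F = -919 (F = 1 - (-10 + 2*465) = 1 - (-10 + 930) = 1 - 1*920 = 1 - 920 = -919)
P = -186290
√(P + F) = √(-186290 - 919) = √(-187209) = 3*I*√20801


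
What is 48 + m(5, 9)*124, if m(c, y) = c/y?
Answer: 1052/9 ≈ 116.89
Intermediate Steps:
48 + m(5, 9)*124 = 48 + (5/9)*124 = 48 + 620/9 = 1052/9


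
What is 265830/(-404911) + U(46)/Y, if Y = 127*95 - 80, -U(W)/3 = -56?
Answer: -1039315834/1617619445 ≈ -0.64250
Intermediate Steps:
U(W) = 168 (U(W) = -3*(-56) = 168)
Y = 11985 (Y = 12065 - 80 = 11985)
265830/(-404911) + U(46)/Y = 265830/(-404911) + 168/11985 = 265830*(-1/404911) + 168*(1/11985) = -265830/404911 + 56/3995 = -1039315834/1617619445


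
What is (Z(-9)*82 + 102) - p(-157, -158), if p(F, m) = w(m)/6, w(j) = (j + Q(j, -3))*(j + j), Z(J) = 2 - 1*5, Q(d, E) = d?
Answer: -50360/3 ≈ -16787.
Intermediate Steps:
Z(J) = -3 (Z(J) = 2 - 5 = -3)
w(j) = 4*j² (w(j) = (j + j)*(j + j) = (2*j)*(2*j) = 4*j²)
p(F, m) = 2*m²/3 (p(F, m) = (4*m²)/6 = (4*m²)*(⅙) = 2*m²/3)
(Z(-9)*82 + 102) - p(-157, -158) = (-3*82 + 102) - 2*(-158)²/3 = (-246 + 102) - 2*24964/3 = -144 - 1*49928/3 = -144 - 49928/3 = -50360/3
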